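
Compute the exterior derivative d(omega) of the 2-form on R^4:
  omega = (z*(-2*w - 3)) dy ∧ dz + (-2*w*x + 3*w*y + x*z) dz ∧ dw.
d(omega) = (3*w - 2*z) dy ∧ dz ∧ dw + (-2*w + z) dx ∧ dz ∧ dw

For a 2-form omega = sum_{i<j} g_{ij} dx_i ∧ dx_j, the exterior derivative is
  d(omega) = sum_{i<j} d(g_{ij}) ∧ dx_i ∧ dx_j = sum_{i<j, k} (∂g_{ij}/∂x_k) dx_k ∧ dx_i ∧ dx_j.
Expand each term, using dx_k ∧ dx_i ∧ dx_j = sgn(permutation) dx_{(a)} ∧ dx_{(b)} ∧ dx_{(c)} with (a < b < c) sorted:
  d(z*(-2*w - 3)) includes (∂/∂w)(z*(-2*w - 3)) dw = (-2*z) dw, which multiplied by dy ∧ dz gives (-2*z) dy ∧ dz ∧ dw
  d(-2*w*x + 3*w*y + x*z) includes (∂/∂x)(-2*w*x + 3*w*y + x*z) dx = (-2*w + z) dx, which multiplied by dz ∧ dw gives (-2*w + z) dx ∧ dz ∧ dw
  d(-2*w*x + 3*w*y + x*z) includes (∂/∂y)(-2*w*x + 3*w*y + x*z) dy = (3*w) dy, which multiplied by dz ∧ dw gives (3*w) dy ∧ dz ∧ dw
Collecting like 3-forms: d(omega) = (3*w - 2*z) dy ∧ dz ∧ dw + (-2*w + z) dx ∧ dz ∧ dw.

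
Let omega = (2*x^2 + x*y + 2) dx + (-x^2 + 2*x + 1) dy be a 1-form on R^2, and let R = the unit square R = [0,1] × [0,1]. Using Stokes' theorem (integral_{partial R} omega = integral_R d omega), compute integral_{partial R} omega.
integral_(partial R) omega = 1/2

Stokes: integral_partial_R omega = integral_R d omega with d omega = (∂Q/∂x - ∂P/∂y) dx ∧ dy.
  ∂Q/∂x = 2 - 2*x
  ∂P/∂y = x
  integrand = ∂Q/∂x - ∂P/∂y = 2 - 3*x.
Integrating over R: integral_0^1 integral_0^1 (2 - 3*x) dx dy = 1/2.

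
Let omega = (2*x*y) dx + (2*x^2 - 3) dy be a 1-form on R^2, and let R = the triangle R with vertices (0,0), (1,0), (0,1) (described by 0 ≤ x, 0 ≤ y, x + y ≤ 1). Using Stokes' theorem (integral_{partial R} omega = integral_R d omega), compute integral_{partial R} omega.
integral_(partial R) omega = 1/3

Stokes: integral_partial_R omega = integral_R d omega with d omega = (∂Q/∂x - ∂P/∂y) dx ∧ dy.
  ∂Q/∂x = 4*x
  ∂P/∂y = 2*x
  integrand = ∂Q/∂x - ∂P/∂y = 2*x.
Integrating over R: integral_0^1 integral_0^{1-x} (2*x) dy dx = 1/3.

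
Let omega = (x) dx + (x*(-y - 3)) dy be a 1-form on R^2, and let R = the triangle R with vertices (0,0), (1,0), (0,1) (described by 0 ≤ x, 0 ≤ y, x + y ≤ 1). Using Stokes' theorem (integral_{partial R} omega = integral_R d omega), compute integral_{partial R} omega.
integral_(partial R) omega = -5/3

Stokes: integral_partial_R omega = integral_R d omega with d omega = (∂Q/∂x - ∂P/∂y) dx ∧ dy.
  ∂Q/∂x = -y - 3
  ∂P/∂y = 0
  integrand = ∂Q/∂x - ∂P/∂y = -y - 3.
Integrating over R: integral_0^1 integral_0^{1-x} (-y - 3) dy dx = -5/3.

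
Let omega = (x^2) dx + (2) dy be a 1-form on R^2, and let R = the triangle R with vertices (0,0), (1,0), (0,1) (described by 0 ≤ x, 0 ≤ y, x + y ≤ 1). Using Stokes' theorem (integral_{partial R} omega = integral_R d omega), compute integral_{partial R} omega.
integral_(partial R) omega = 0

Stokes: integral_partial_R omega = integral_R d omega with d omega = (∂Q/∂x - ∂P/∂y) dx ∧ dy.
  ∂Q/∂x = 0
  ∂P/∂y = 0
  integrand = ∂Q/∂x - ∂P/∂y = 0.
Integrating over R: integral_0^1 integral_0^{1-x} (0) dy dx = 0.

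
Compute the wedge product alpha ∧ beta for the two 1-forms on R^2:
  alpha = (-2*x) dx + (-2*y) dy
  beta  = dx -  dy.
alpha ∧ beta = (2*x + 2*y) dx ∧ dy

Distribute the wedge, using dx_i ∧ dx_j = -dx_j ∧ dx_i and dx_i ∧ dx_i = 0. For each pair (i, j) with i < j, the coefficient of dx_i ∧ dx_j in alpha ∧ beta is (alpha_i * beta_j - alpha_j * beta_i). Collecting: alpha ∧ beta = (2*x + 2*y) dx ∧ dy.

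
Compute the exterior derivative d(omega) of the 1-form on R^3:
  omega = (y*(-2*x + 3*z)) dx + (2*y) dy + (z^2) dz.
d(omega) = (2*x - 3*z) dx ∧ dy + (-3*y) dx ∧ dz

For a 1-form omega = sum_i f_i dx_i, the exterior derivative is
  d(omega) = sum_{i < j} (∂f_j/∂x_i - ∂f_i/∂x_j) dx_i ∧ dx_j.
  coefficient of dx ∧ dy: ∂f_2/∂x - ∂f_1/∂y = ∂(2*y)/∂x - ∂(y*(-2*x + 3*z))/∂y = 2*x - 3*z
  coefficient of dx ∧ dz: ∂f_3/∂x - ∂f_1/∂z = ∂(z^2)/∂x - ∂(y*(-2*x + 3*z))/∂z = -3*y
Assembling: d(omega) = (2*x - 3*z) dx ∧ dy + (-3*y) dx ∧ dz.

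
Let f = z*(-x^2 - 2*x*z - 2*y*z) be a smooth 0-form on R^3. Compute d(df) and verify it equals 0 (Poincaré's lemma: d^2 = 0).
d(df) = 0

Step 1: df = sum_i (∂f/∂x_i) dx_i = (2*z*(-x - z)) dx + (-2*z^2) dy + (-x^2 - 4*x*z - 4*y*z) dz.
Step 2: Apply d again. Using the 1-form formula, the coefficient of dx ∧ dy in d(df) is ∂^2 f/∂x ∂y - ∂^2 f/∂y ∂x = (0) - (0) = 0 (equality of mixed partials for smooth f).
Similarly for dx ∧ dz and dy ∧ dz — all coefficients vanish. So d(df) = 0.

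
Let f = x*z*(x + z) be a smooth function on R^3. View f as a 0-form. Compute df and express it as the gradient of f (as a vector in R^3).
df = (z*(2*x + z)) dx + (0) dy + (x*(x + 2*z)) dz; grad f = (z*(2*x + z), 0, x*(x + 2*z))

For a 0-form f, d f = (∂f/∂x) dx + (∂f/∂y) dy + (∂f/∂z) dz. The components of the vector representation are exactly the entries of grad f in Cartesian coordinates:
  ∂f/∂x = z*(2*x + z)
  ∂f/∂y = 0
  ∂f/∂z = x*(x + 2*z).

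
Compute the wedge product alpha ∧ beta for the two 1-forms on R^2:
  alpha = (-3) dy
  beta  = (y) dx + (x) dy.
alpha ∧ beta = (3*y) dx ∧ dy

Distribute the wedge, using dx_i ∧ dx_j = -dx_j ∧ dx_i and dx_i ∧ dx_i = 0. For each pair (i, j) with i < j, the coefficient of dx_i ∧ dx_j in alpha ∧ beta is (alpha_i * beta_j - alpha_j * beta_i). Collecting: alpha ∧ beta = (3*y) dx ∧ dy.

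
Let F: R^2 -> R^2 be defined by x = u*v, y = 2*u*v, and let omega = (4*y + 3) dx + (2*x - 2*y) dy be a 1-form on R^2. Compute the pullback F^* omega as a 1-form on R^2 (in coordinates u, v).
F^* omega = (v*(4*u*v + 3)) du + (u*(4*u*v + 3)) dv

Using F^*(f dg) = (f ∘ F) d(g ∘ F), substitute each coordinate x_i by F_i(u, v) in f_i, and replace dx_i by d F_i = (∂F_i/∂u) du + (∂F_i/∂v) dv.
  For the x component: f_1(F) = 8*u*v + 3; d F_1 = (v) du + (u) dv
  For the y component: f_2(F) = -2*u*v; d F_2 = (2*v) du + (2*u) dv
Combining and collecting du, dv coefficients:
  coeff of du: v*(4*u*v + 3)
  coeff of dv: u*(4*u*v + 3)
F^* omega = (v*(4*u*v + 3)) du + (u*(4*u*v + 3)) dv.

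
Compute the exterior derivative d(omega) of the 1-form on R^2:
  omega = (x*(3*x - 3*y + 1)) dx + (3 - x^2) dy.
d(omega) = (x) dx ∧ dy

For a 1-form omega = sum_i f_i dx_i, the exterior derivative is
  d(omega) = sum_{i < j} (∂f_j/∂x_i - ∂f_i/∂x_j) dx_i ∧ dx_j.
  coefficient of dx ∧ dy: ∂f_2/∂x - ∂f_1/∂y = ∂(3 - x^2)/∂x - ∂(x*(3*x - 3*y + 1))/∂y = x
Assembling: d(omega) = (x) dx ∧ dy.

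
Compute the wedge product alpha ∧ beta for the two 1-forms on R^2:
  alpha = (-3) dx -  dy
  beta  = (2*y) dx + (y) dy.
alpha ∧ beta = (-y) dx ∧ dy

Distribute the wedge, using dx_i ∧ dx_j = -dx_j ∧ dx_i and dx_i ∧ dx_i = 0. For each pair (i, j) with i < j, the coefficient of dx_i ∧ dx_j in alpha ∧ beta is (alpha_i * beta_j - alpha_j * beta_i). Collecting: alpha ∧ beta = (-y) dx ∧ dy.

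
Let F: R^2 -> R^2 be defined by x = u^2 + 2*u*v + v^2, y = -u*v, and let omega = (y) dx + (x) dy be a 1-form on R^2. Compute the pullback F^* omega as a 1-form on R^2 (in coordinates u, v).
F^* omega = (v*(-3*u^2 - 4*u*v - v^2)) du + (u*(-u^2 - 4*u*v - 3*v^2)) dv

Using F^*(f dg) = (f ∘ F) d(g ∘ F), substitute each coordinate x_i by F_i(u, v) in f_i, and replace dx_i by d F_i = (∂F_i/∂u) du + (∂F_i/∂v) dv.
  For the x component: f_1(F) = -u*v; d F_1 = (2*u + 2*v) du + (2*u + 2*v) dv
  For the y component: f_2(F) = u^2 + 2*u*v + v^2; d F_2 = (-v) du + (-u) dv
Combining and collecting du, dv coefficients:
  coeff of du: v*(-3*u^2 - 4*u*v - v^2)
  coeff of dv: u*(-u^2 - 4*u*v - 3*v^2)
F^* omega = (v*(-3*u^2 - 4*u*v - v^2)) du + (u*(-u^2 - 4*u*v - 3*v^2)) dv.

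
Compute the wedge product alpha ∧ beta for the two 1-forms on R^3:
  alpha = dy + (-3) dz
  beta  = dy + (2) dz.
alpha ∧ beta = (5) dy ∧ dz

Distribute the wedge, using dx_i ∧ dx_j = -dx_j ∧ dx_i and dx_i ∧ dx_i = 0. For each pair (i, j) with i < j, the coefficient of dx_i ∧ dx_j in alpha ∧ beta is (alpha_i * beta_j - alpha_j * beta_i). Collecting: alpha ∧ beta = (5) dy ∧ dz.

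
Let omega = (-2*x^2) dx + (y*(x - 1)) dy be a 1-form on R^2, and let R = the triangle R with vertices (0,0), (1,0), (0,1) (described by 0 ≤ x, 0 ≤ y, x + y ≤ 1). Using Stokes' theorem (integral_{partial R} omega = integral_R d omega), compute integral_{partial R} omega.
integral_(partial R) omega = 1/6

Stokes: integral_partial_R omega = integral_R d omega with d omega = (∂Q/∂x - ∂P/∂y) dx ∧ dy.
  ∂Q/∂x = y
  ∂P/∂y = 0
  integrand = ∂Q/∂x - ∂P/∂y = y.
Integrating over R: integral_0^1 integral_0^{1-x} (y) dy dx = 1/6.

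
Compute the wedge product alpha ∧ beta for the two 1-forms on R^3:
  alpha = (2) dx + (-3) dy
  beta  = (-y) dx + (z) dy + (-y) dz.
alpha ∧ beta = (-3*y + 2*z) dx ∧ dy + (-2*y) dx ∧ dz + (3*y) dy ∧ dz

Distribute the wedge, using dx_i ∧ dx_j = -dx_j ∧ dx_i and dx_i ∧ dx_i = 0. For each pair (i, j) with i < j, the coefficient of dx_i ∧ dx_j in alpha ∧ beta is (alpha_i * beta_j - alpha_j * beta_i). Collecting: alpha ∧ beta = (-3*y + 2*z) dx ∧ dy + (-2*y) dx ∧ dz + (3*y) dy ∧ dz.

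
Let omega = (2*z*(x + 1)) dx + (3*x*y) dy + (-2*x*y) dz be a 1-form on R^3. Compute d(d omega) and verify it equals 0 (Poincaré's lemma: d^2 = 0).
d(d omega) = 0

Step 1: d omega = sum_{i<j} (∂f_j/∂x_i - ∂f_i/∂x_j) dx_i ∧ dx_j:
  coeff of dx ∧ dy: 3*y
  coeff of dx ∧ dz: -2*x - 2*y - 2
  coeff of dy ∧ dz: -2*x
Step 2: Apply d again to each 2-form coefficient. The only possible 3-form in R^3 is dx ∧ dy ∧ dz, with coefficient
  ∂(coeff of dy∧dz)/∂x - ∂(coeff of dx∧dz)/∂y + ∂(coeff of dx∧dy)/∂z
  = ∂/∂x (-2*x) - ∂/∂y (-2*x - 2*y - 2) + ∂/∂z (3*y).
Each of these terms simplifies to sums of mixed partials that cancel in pairs. The result is 0 (by equality of mixed partials for smooth functions — Schwarz / Clairaut).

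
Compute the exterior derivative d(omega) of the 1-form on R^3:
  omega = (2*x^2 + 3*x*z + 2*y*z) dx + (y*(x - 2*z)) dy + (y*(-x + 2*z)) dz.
d(omega) = (y - 2*z) dx ∧ dy + (-3*x - 3*y) dx ∧ dz + (-x + 2*y + 2*z) dy ∧ dz

For a 1-form omega = sum_i f_i dx_i, the exterior derivative is
  d(omega) = sum_{i < j} (∂f_j/∂x_i - ∂f_i/∂x_j) dx_i ∧ dx_j.
  coefficient of dx ∧ dy: ∂f_2/∂x - ∂f_1/∂y = ∂(y*(x - 2*z))/∂x - ∂(2*x^2 + 3*x*z + 2*y*z)/∂y = y - 2*z
  coefficient of dx ∧ dz: ∂f_3/∂x - ∂f_1/∂z = ∂(y*(-x + 2*z))/∂x - ∂(2*x^2 + 3*x*z + 2*y*z)/∂z = -3*x - 3*y
  coefficient of dy ∧ dz: ∂f_3/∂y - ∂f_2/∂z = ∂(y*(-x + 2*z))/∂y - ∂(y*(x - 2*z))/∂z = -x + 2*y + 2*z
Assembling: d(omega) = (y - 2*z) dx ∧ dy + (-3*x - 3*y) dx ∧ dz + (-x + 2*y + 2*z) dy ∧ dz.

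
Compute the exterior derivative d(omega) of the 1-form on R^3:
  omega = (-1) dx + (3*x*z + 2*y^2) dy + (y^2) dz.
d(omega) = (3*z) dx ∧ dy + (-3*x + 2*y) dy ∧ dz

For a 1-form omega = sum_i f_i dx_i, the exterior derivative is
  d(omega) = sum_{i < j} (∂f_j/∂x_i - ∂f_i/∂x_j) dx_i ∧ dx_j.
  coefficient of dx ∧ dy: ∂f_2/∂x - ∂f_1/∂y = ∂(3*x*z + 2*y^2)/∂x - ∂(-1)/∂y = 3*z
  coefficient of dy ∧ dz: ∂f_3/∂y - ∂f_2/∂z = ∂(y^2)/∂y - ∂(3*x*z + 2*y^2)/∂z = -3*x + 2*y
Assembling: d(omega) = (3*z) dx ∧ dy + (-3*x + 2*y) dy ∧ dz.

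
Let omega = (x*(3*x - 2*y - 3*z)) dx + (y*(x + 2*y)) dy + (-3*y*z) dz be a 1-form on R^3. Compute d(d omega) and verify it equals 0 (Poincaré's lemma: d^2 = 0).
d(d omega) = 0

Step 1: d omega = sum_{i<j} (∂f_j/∂x_i - ∂f_i/∂x_j) dx_i ∧ dx_j:
  coeff of dx ∧ dy: 2*x + y
  coeff of dx ∧ dz: 3*x
  coeff of dy ∧ dz: -3*z
Step 2: Apply d again to each 2-form coefficient. The only possible 3-form in R^3 is dx ∧ dy ∧ dz, with coefficient
  ∂(coeff of dy∧dz)/∂x - ∂(coeff of dx∧dz)/∂y + ∂(coeff of dx∧dy)/∂z
  = ∂/∂x (-3*z) - ∂/∂y (3*x) + ∂/∂z (2*x + y).
Each of these terms simplifies to sums of mixed partials that cancel in pairs. The result is 0 (by equality of mixed partials for smooth functions — Schwarz / Clairaut).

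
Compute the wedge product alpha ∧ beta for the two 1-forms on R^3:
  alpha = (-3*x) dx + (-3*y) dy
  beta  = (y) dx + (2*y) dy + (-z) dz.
alpha ∧ beta = (3*y*(-2*x + y)) dx ∧ dy + (3*x*z) dx ∧ dz + (3*y*z) dy ∧ dz

Distribute the wedge, using dx_i ∧ dx_j = -dx_j ∧ dx_i and dx_i ∧ dx_i = 0. For each pair (i, j) with i < j, the coefficient of dx_i ∧ dx_j in alpha ∧ beta is (alpha_i * beta_j - alpha_j * beta_i). Collecting: alpha ∧ beta = (3*y*(-2*x + y)) dx ∧ dy + (3*x*z) dx ∧ dz + (3*y*z) dy ∧ dz.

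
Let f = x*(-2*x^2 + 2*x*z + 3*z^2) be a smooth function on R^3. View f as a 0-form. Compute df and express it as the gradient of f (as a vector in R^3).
df = (-6*x^2 + 4*x*z + 3*z^2) dx + (0) dy + (2*x*(x + 3*z)) dz; grad f = (-6*x^2 + 4*x*z + 3*z^2, 0, 2*x*(x + 3*z))

For a 0-form f, d f = (∂f/∂x) dx + (∂f/∂y) dy + (∂f/∂z) dz. The components of the vector representation are exactly the entries of grad f in Cartesian coordinates:
  ∂f/∂x = -6*x^2 + 4*x*z + 3*z^2
  ∂f/∂y = 0
  ∂f/∂z = 2*x*(x + 3*z).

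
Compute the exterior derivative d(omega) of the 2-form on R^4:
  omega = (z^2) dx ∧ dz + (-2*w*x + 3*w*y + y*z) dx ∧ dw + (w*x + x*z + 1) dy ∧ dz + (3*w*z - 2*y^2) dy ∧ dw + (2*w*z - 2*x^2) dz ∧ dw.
d(omega) = (-3*w - z) dx ∧ dy ∧ dw + (-4*x - y) dx ∧ dz ∧ dw + (w + z) dx ∧ dy ∧ dz + (-3*w + x) dy ∧ dz ∧ dw

For a 2-form omega = sum_{i<j} g_{ij} dx_i ∧ dx_j, the exterior derivative is
  d(omega) = sum_{i<j} d(g_{ij}) ∧ dx_i ∧ dx_j = sum_{i<j, k} (∂g_{ij}/∂x_k) dx_k ∧ dx_i ∧ dx_j.
Expand each term, using dx_k ∧ dx_i ∧ dx_j = sgn(permutation) dx_{(a)} ∧ dx_{(b)} ∧ dx_{(c)} with (a < b < c) sorted:
  d(-2*w*x + 3*w*y + y*z) includes (∂/∂y)(-2*w*x + 3*w*y + y*z) dy = (3*w + z) dy, which multiplied by dx ∧ dw gives (-3*w - z) dx ∧ dy ∧ dw
  d(-2*w*x + 3*w*y + y*z) includes (∂/∂z)(-2*w*x + 3*w*y + y*z) dz = (y) dz, which multiplied by dx ∧ dw gives (-y) dx ∧ dz ∧ dw
  d(w*x + x*z + 1) includes (∂/∂x)(w*x + x*z + 1) dx = (w + z) dx, which multiplied by dy ∧ dz gives (w + z) dx ∧ dy ∧ dz
  d(w*x + x*z + 1) includes (∂/∂w)(w*x + x*z + 1) dw = (x) dw, which multiplied by dy ∧ dz gives (x) dy ∧ dz ∧ dw
  d(3*w*z - 2*y^2) includes (∂/∂z)(3*w*z - 2*y^2) dz = (3*w) dz, which multiplied by dy ∧ dw gives (-3*w) dy ∧ dz ∧ dw
  d(2*w*z - 2*x^2) includes (∂/∂x)(2*w*z - 2*x^2) dx = (-4*x) dx, which multiplied by dz ∧ dw gives (-4*x) dx ∧ dz ∧ dw
Collecting like 3-forms: d(omega) = (-3*w - z) dx ∧ dy ∧ dw + (-4*x - y) dx ∧ dz ∧ dw + (w + z) dx ∧ dy ∧ dz + (-3*w + x) dy ∧ dz ∧ dw.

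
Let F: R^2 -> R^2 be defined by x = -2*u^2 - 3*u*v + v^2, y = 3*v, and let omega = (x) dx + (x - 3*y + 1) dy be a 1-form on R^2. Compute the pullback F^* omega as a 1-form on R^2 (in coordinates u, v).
F^* omega = (8*u^3 + 18*u^2*v + 5*u*v^2 - 3*v^3) du + (6*u^3 + 5*u^2*v - 6*u^2 - 9*u*v^2 - 9*u*v + 2*v^3 + 3*v^2 - 27*v + 3) dv

Using F^*(f dg) = (f ∘ F) d(g ∘ F), substitute each coordinate x_i by F_i(u, v) in f_i, and replace dx_i by d F_i = (∂F_i/∂u) du + (∂F_i/∂v) dv.
  For the x component: f_1(F) = -2*u^2 - 3*u*v + v^2; d F_1 = (-4*u - 3*v) du + (-3*u + 2*v) dv
  For the y component: f_2(F) = -2*u^2 - 3*u*v + v^2 - 9*v + 1; d F_2 = (0) du + (3) dv
Combining and collecting du, dv coefficients:
  coeff of du: 8*u^3 + 18*u^2*v + 5*u*v^2 - 3*v^3
  coeff of dv: 6*u^3 + 5*u^2*v - 6*u^2 - 9*u*v^2 - 9*u*v + 2*v^3 + 3*v^2 - 27*v + 3
F^* omega = (8*u^3 + 18*u^2*v + 5*u*v^2 - 3*v^3) du + (6*u^3 + 5*u^2*v - 6*u^2 - 9*u*v^2 - 9*u*v + 2*v^3 + 3*v^2 - 27*v + 3) dv.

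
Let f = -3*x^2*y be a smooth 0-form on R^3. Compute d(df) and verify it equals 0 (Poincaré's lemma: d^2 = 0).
d(df) = 0

Step 1: df = sum_i (∂f/∂x_i) dx_i = (-6*x*y) dx + (-3*x^2) dy + (0) dz.
Step 2: Apply d again. Using the 1-form formula, the coefficient of dx ∧ dy in d(df) is ∂^2 f/∂x ∂y - ∂^2 f/∂y ∂x = (-6*x) - (-6*x) = 0 (equality of mixed partials for smooth f).
Similarly for dx ∧ dz and dy ∧ dz — all coefficients vanish. So d(df) = 0.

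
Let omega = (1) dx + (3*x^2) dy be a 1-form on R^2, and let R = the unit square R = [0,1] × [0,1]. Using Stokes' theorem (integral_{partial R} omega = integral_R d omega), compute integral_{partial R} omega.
integral_(partial R) omega = 3

Stokes: integral_partial_R omega = integral_R d omega with d omega = (∂Q/∂x - ∂P/∂y) dx ∧ dy.
  ∂Q/∂x = 6*x
  ∂P/∂y = 0
  integrand = ∂Q/∂x - ∂P/∂y = 6*x.
Integrating over R: integral_0^1 integral_0^1 (6*x) dx dy = 3.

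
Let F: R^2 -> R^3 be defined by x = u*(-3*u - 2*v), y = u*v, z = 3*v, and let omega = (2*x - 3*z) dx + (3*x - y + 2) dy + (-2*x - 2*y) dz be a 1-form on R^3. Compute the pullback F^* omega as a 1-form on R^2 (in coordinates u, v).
F^* omega = (36*u^3 + 27*u^2*v + u*v^2 + 54*u*v + 18*v^2 + 2*v) du + (u*(3*u^2 + u*v + 18*u + 24*v + 2)) dv

Using F^*(f dg) = (f ∘ F) d(g ∘ F), substitute each coordinate x_i by F_i(u, v) in f_i, and replace dx_i by d F_i = (∂F_i/∂u) du + (∂F_i/∂v) dv.
  For the x component: f_1(F) = -6*u^2 - 4*u*v - 9*v; d F_1 = (-6*u - 2*v) du + (-2*u) dv
  For the y component: f_2(F) = -9*u^2 - 7*u*v + 2; d F_2 = (v) du + (u) dv
  For the z component: f_3(F) = 2*u*(3*u + v); d F_3 = (0) du + (3) dv
Combining and collecting du, dv coefficients:
  coeff of du: 36*u^3 + 27*u^2*v + u*v^2 + 54*u*v + 18*v^2 + 2*v
  coeff of dv: u*(3*u^2 + u*v + 18*u + 24*v + 2)
F^* omega = (36*u^3 + 27*u^2*v + u*v^2 + 54*u*v + 18*v^2 + 2*v) du + (u*(3*u^2 + u*v + 18*u + 24*v + 2)) dv.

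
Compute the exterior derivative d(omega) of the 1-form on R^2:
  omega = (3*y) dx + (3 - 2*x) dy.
d(omega) = (-5) dx ∧ dy

For a 1-form omega = sum_i f_i dx_i, the exterior derivative is
  d(omega) = sum_{i < j} (∂f_j/∂x_i - ∂f_i/∂x_j) dx_i ∧ dx_j.
  coefficient of dx ∧ dy: ∂f_2/∂x - ∂f_1/∂y = ∂(3 - 2*x)/∂x - ∂(3*y)/∂y = -5
Assembling: d(omega) = (-5) dx ∧ dy.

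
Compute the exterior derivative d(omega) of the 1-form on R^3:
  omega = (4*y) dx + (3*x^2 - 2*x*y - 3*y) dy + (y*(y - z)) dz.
d(omega) = (6*x - 2*y - 4) dx ∧ dy + (2*y - z) dy ∧ dz

For a 1-form omega = sum_i f_i dx_i, the exterior derivative is
  d(omega) = sum_{i < j} (∂f_j/∂x_i - ∂f_i/∂x_j) dx_i ∧ dx_j.
  coefficient of dx ∧ dy: ∂f_2/∂x - ∂f_1/∂y = ∂(3*x^2 - 2*x*y - 3*y)/∂x - ∂(4*y)/∂y = 6*x - 2*y - 4
  coefficient of dy ∧ dz: ∂f_3/∂y - ∂f_2/∂z = ∂(y*(y - z))/∂y - ∂(3*x^2 - 2*x*y - 3*y)/∂z = 2*y - z
Assembling: d(omega) = (6*x - 2*y - 4) dx ∧ dy + (2*y - z) dy ∧ dz.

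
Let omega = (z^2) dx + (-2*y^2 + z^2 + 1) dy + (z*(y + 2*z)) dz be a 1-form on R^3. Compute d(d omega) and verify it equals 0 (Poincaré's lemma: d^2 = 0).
d(d omega) = 0

Step 1: d omega = sum_{i<j} (∂f_j/∂x_i - ∂f_i/∂x_j) dx_i ∧ dx_j:
  coeff of dx ∧ dy: 0
  coeff of dx ∧ dz: -2*z
  coeff of dy ∧ dz: -z
Step 2: Apply d again to each 2-form coefficient. The only possible 3-form in R^3 is dx ∧ dy ∧ dz, with coefficient
  ∂(coeff of dy∧dz)/∂x - ∂(coeff of dx∧dz)/∂y + ∂(coeff of dx∧dy)/∂z
  = ∂/∂x (-z) - ∂/∂y (-2*z) + ∂/∂z (0).
Each of these terms simplifies to sums of mixed partials that cancel in pairs. The result is 0 (by equality of mixed partials for smooth functions — Schwarz / Clairaut).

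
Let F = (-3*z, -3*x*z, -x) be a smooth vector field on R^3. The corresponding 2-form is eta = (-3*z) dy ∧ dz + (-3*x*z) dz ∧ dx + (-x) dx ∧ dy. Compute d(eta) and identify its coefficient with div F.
d(eta) = (0) dx ∧ dy ∧ dz; div F = 0

For a 2-form in R^3 of the form above, applying d gives a 3-form with coefficient ∂P/∂x + ∂Q/∂y + ∂R/∂z:
  ∂P/∂x = 0
  ∂Q/∂y = 0
  ∂R/∂z = 0
Sum = 0, which is exactly div F.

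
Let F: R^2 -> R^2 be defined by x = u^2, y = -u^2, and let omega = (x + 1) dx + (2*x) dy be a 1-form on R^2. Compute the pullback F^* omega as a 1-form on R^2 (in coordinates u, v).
F^* omega = (2*u*(1 - u^2)) du

Using F^*(f dg) = (f ∘ F) d(g ∘ F), substitute each coordinate x_i by F_i(u, v) in f_i, and replace dx_i by d F_i = (∂F_i/∂u) du + (∂F_i/∂v) dv.
  For the x component: f_1(F) = u^2 + 1; d F_1 = (2*u) du + (0) dv
  For the y component: f_2(F) = 2*u^2; d F_2 = (-2*u) du + (0) dv
Combining and collecting du, dv coefficients:
  coeff of du: 2*u*(1 - u^2)
  coeff of dv: 0
F^* omega = (2*u*(1 - u^2)) du.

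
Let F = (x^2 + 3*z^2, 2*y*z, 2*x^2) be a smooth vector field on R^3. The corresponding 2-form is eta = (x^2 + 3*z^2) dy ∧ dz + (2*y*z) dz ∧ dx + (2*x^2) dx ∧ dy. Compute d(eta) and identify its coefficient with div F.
d(eta) = (2*x + 2*z) dx ∧ dy ∧ dz; div F = 2*x + 2*z

For a 2-form in R^3 of the form above, applying d gives a 3-form with coefficient ∂P/∂x + ∂Q/∂y + ∂R/∂z:
  ∂P/∂x = 2*x
  ∂Q/∂y = 2*z
  ∂R/∂z = 0
Sum = 2*x + 2*z, which is exactly div F.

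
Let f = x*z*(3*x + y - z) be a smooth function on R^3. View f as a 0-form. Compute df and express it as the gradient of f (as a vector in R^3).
df = (z*(6*x + y - z)) dx + (x*z) dy + (x*(3*x + y - 2*z)) dz; grad f = (z*(6*x + y - z), x*z, x*(3*x + y - 2*z))

For a 0-form f, d f = (∂f/∂x) dx + (∂f/∂y) dy + (∂f/∂z) dz. The components of the vector representation are exactly the entries of grad f in Cartesian coordinates:
  ∂f/∂x = z*(6*x + y - z)
  ∂f/∂y = x*z
  ∂f/∂z = x*(3*x + y - 2*z).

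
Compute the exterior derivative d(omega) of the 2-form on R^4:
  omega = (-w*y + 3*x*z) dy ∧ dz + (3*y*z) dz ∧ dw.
d(omega) = (3*z) dx ∧ dy ∧ dz + (-y + 3*z) dy ∧ dz ∧ dw

For a 2-form omega = sum_{i<j} g_{ij} dx_i ∧ dx_j, the exterior derivative is
  d(omega) = sum_{i<j} d(g_{ij}) ∧ dx_i ∧ dx_j = sum_{i<j, k} (∂g_{ij}/∂x_k) dx_k ∧ dx_i ∧ dx_j.
Expand each term, using dx_k ∧ dx_i ∧ dx_j = sgn(permutation) dx_{(a)} ∧ dx_{(b)} ∧ dx_{(c)} with (a < b < c) sorted:
  d(-w*y + 3*x*z) includes (∂/∂x)(-w*y + 3*x*z) dx = (3*z) dx, which multiplied by dy ∧ dz gives (3*z) dx ∧ dy ∧ dz
  d(-w*y + 3*x*z) includes (∂/∂w)(-w*y + 3*x*z) dw = (-y) dw, which multiplied by dy ∧ dz gives (-y) dy ∧ dz ∧ dw
  d(3*y*z) includes (∂/∂y)(3*y*z) dy = (3*z) dy, which multiplied by dz ∧ dw gives (3*z) dy ∧ dz ∧ dw
Collecting like 3-forms: d(omega) = (3*z) dx ∧ dy ∧ dz + (-y + 3*z) dy ∧ dz ∧ dw.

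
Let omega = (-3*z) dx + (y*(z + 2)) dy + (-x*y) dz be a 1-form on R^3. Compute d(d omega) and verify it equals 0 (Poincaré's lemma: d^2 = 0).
d(d omega) = 0

Step 1: d omega = sum_{i<j} (∂f_j/∂x_i - ∂f_i/∂x_j) dx_i ∧ dx_j:
  coeff of dx ∧ dy: 0
  coeff of dx ∧ dz: 3 - y
  coeff of dy ∧ dz: -x - y
Step 2: Apply d again to each 2-form coefficient. The only possible 3-form in R^3 is dx ∧ dy ∧ dz, with coefficient
  ∂(coeff of dy∧dz)/∂x - ∂(coeff of dx∧dz)/∂y + ∂(coeff of dx∧dy)/∂z
  = ∂/∂x (-x - y) - ∂/∂y (3 - y) + ∂/∂z (0).
Each of these terms simplifies to sums of mixed partials that cancel in pairs. The result is 0 (by equality of mixed partials for smooth functions — Schwarz / Clairaut).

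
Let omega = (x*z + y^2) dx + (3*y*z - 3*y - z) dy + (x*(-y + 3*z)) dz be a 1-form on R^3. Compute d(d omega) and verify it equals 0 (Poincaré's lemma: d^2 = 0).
d(d omega) = 0

Step 1: d omega = sum_{i<j} (∂f_j/∂x_i - ∂f_i/∂x_j) dx_i ∧ dx_j:
  coeff of dx ∧ dy: -2*y
  coeff of dx ∧ dz: -x - y + 3*z
  coeff of dy ∧ dz: -x - 3*y + 1
Step 2: Apply d again to each 2-form coefficient. The only possible 3-form in R^3 is dx ∧ dy ∧ dz, with coefficient
  ∂(coeff of dy∧dz)/∂x - ∂(coeff of dx∧dz)/∂y + ∂(coeff of dx∧dy)/∂z
  = ∂/∂x (-x - 3*y + 1) - ∂/∂y (-x - y + 3*z) + ∂/∂z (-2*y).
Each of these terms simplifies to sums of mixed partials that cancel in pairs. The result is 0 (by equality of mixed partials for smooth functions — Schwarz / Clairaut).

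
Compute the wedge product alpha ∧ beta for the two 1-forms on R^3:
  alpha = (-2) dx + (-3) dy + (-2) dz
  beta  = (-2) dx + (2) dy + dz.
alpha ∧ beta = (-10) dx ∧ dy + (-6) dx ∧ dz + (1) dy ∧ dz

Distribute the wedge, using dx_i ∧ dx_j = -dx_j ∧ dx_i and dx_i ∧ dx_i = 0. For each pair (i, j) with i < j, the coefficient of dx_i ∧ dx_j in alpha ∧ beta is (alpha_i * beta_j - alpha_j * beta_i). Collecting: alpha ∧ beta = (-10) dx ∧ dy + (-6) dx ∧ dz + (1) dy ∧ dz.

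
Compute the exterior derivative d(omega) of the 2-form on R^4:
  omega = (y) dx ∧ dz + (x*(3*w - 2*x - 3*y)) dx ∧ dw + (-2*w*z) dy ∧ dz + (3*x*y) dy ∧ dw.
d(omega) = (-1) dx ∧ dy ∧ dz + (3*x + 3*y) dx ∧ dy ∧ dw + (-2*z) dy ∧ dz ∧ dw

For a 2-form omega = sum_{i<j} g_{ij} dx_i ∧ dx_j, the exterior derivative is
  d(omega) = sum_{i<j} d(g_{ij}) ∧ dx_i ∧ dx_j = sum_{i<j, k} (∂g_{ij}/∂x_k) dx_k ∧ dx_i ∧ dx_j.
Expand each term, using dx_k ∧ dx_i ∧ dx_j = sgn(permutation) dx_{(a)} ∧ dx_{(b)} ∧ dx_{(c)} with (a < b < c) sorted:
  d(y) includes (∂/∂y)(y) dy = (1) dy, which multiplied by dx ∧ dz gives (-1) dx ∧ dy ∧ dz
  d(x*(3*w - 2*x - 3*y)) includes (∂/∂y)(x*(3*w - 2*x - 3*y)) dy = (-3*x) dy, which multiplied by dx ∧ dw gives (3*x) dx ∧ dy ∧ dw
  d(-2*w*z) includes (∂/∂w)(-2*w*z) dw = (-2*z) dw, which multiplied by dy ∧ dz gives (-2*z) dy ∧ dz ∧ dw
  d(3*x*y) includes (∂/∂x)(3*x*y) dx = (3*y) dx, which multiplied by dy ∧ dw gives (3*y) dx ∧ dy ∧ dw
Collecting like 3-forms: d(omega) = (-1) dx ∧ dy ∧ dz + (3*x + 3*y) dx ∧ dy ∧ dw + (-2*z) dy ∧ dz ∧ dw.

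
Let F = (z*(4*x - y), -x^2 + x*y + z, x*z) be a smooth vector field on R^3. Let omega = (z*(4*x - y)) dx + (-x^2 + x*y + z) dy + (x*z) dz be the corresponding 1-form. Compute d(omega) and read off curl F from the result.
d(omega) = (-1) dy ∧ dz + (4*x - y - z) dz ∧ dx + (-2*x + y + z) dx ∧ dy; curl F = (-1, 4*x - y - z, -2*x + y + z)

d omega = sum_{i<j} (∂f_j/∂x_i - ∂f_i/∂x_j) dx_i ∧ dx_j. Under the identification (dy ∧ dz, dz ∧ dx, dx ∧ dy) ↔ (e_x, e_y, e_z), the coefficients are exactly the components of curl F. Compute:
  ∂R/∂y - ∂Q/∂z = (0) - (1) = -1
  ∂P/∂z - ∂R/∂x = (4*x - y) - (z) = 4*x - y - z
  ∂Q/∂x - ∂P/∂y = (-2*x + y) - (-z) = -2*x + y + z.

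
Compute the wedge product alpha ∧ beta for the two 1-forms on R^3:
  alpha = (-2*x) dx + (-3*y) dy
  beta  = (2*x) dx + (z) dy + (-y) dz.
alpha ∧ beta = (2*x*(3*y - z)) dx ∧ dy + (2*x*y) dx ∧ dz + (3*y^2) dy ∧ dz

Distribute the wedge, using dx_i ∧ dx_j = -dx_j ∧ dx_i and dx_i ∧ dx_i = 0. For each pair (i, j) with i < j, the coefficient of dx_i ∧ dx_j in alpha ∧ beta is (alpha_i * beta_j - alpha_j * beta_i). Collecting: alpha ∧ beta = (2*x*(3*y - z)) dx ∧ dy + (2*x*y) dx ∧ dz + (3*y^2) dy ∧ dz.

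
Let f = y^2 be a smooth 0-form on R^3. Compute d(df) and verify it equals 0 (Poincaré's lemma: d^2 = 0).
d(df) = 0

Step 1: df = sum_i (∂f/∂x_i) dx_i = (0) dx + (2*y) dy + (0) dz.
Step 2: Apply d again. Using the 1-form formula, the coefficient of dx ∧ dy in d(df) is ∂^2 f/∂x ∂y - ∂^2 f/∂y ∂x = (0) - (0) = 0 (equality of mixed partials for smooth f).
Similarly for dx ∧ dz and dy ∧ dz — all coefficients vanish. So d(df) = 0.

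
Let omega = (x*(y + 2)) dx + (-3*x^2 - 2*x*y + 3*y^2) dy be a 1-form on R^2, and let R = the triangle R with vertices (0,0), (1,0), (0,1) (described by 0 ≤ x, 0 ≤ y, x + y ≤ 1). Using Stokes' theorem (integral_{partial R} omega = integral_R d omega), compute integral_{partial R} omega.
integral_(partial R) omega = -3/2

Stokes: integral_partial_R omega = integral_R d omega with d omega = (∂Q/∂x - ∂P/∂y) dx ∧ dy.
  ∂Q/∂x = -6*x - 2*y
  ∂P/∂y = x
  integrand = ∂Q/∂x - ∂P/∂y = -7*x - 2*y.
Integrating over R: integral_0^1 integral_0^{1-x} (-7*x - 2*y) dy dx = -3/2.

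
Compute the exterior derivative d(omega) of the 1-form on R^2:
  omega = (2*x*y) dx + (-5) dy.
d(omega) = (-2*x) dx ∧ dy

For a 1-form omega = sum_i f_i dx_i, the exterior derivative is
  d(omega) = sum_{i < j} (∂f_j/∂x_i - ∂f_i/∂x_j) dx_i ∧ dx_j.
  coefficient of dx ∧ dy: ∂f_2/∂x - ∂f_1/∂y = ∂(-5)/∂x - ∂(2*x*y)/∂y = -2*x
Assembling: d(omega) = (-2*x) dx ∧ dy.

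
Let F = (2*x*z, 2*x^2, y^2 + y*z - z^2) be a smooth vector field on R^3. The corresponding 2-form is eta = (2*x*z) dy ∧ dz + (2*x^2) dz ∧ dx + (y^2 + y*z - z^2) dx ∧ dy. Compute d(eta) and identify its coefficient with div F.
d(eta) = (y) dx ∧ dy ∧ dz; div F = y

For a 2-form in R^3 of the form above, applying d gives a 3-form with coefficient ∂P/∂x + ∂Q/∂y + ∂R/∂z:
  ∂P/∂x = 2*z
  ∂Q/∂y = 0
  ∂R/∂z = y - 2*z
Sum = y, which is exactly div F.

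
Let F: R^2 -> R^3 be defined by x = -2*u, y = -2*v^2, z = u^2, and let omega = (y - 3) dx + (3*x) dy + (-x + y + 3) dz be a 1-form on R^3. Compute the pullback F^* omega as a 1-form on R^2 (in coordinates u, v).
F^* omega = (4*u^2 - 4*u*v^2 + 6*u + 4*v^2 + 6) du + (24*u*v) dv

Using F^*(f dg) = (f ∘ F) d(g ∘ F), substitute each coordinate x_i by F_i(u, v) in f_i, and replace dx_i by d F_i = (∂F_i/∂u) du + (∂F_i/∂v) dv.
  For the x component: f_1(F) = -2*v^2 - 3; d F_1 = (-2) du + (0) dv
  For the y component: f_2(F) = -6*u; d F_2 = (0) du + (-4*v) dv
  For the z component: f_3(F) = 2*u - 2*v^2 + 3; d F_3 = (2*u) du + (0) dv
Combining and collecting du, dv coefficients:
  coeff of du: 4*u^2 - 4*u*v^2 + 6*u + 4*v^2 + 6
  coeff of dv: 24*u*v
F^* omega = (4*u^2 - 4*u*v^2 + 6*u + 4*v^2 + 6) du + (24*u*v) dv.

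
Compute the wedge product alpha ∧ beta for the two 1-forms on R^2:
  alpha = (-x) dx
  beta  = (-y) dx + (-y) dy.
alpha ∧ beta = (x*y) dx ∧ dy

Distribute the wedge, using dx_i ∧ dx_j = -dx_j ∧ dx_i and dx_i ∧ dx_i = 0. For each pair (i, j) with i < j, the coefficient of dx_i ∧ dx_j in alpha ∧ beta is (alpha_i * beta_j - alpha_j * beta_i). Collecting: alpha ∧ beta = (x*y) dx ∧ dy.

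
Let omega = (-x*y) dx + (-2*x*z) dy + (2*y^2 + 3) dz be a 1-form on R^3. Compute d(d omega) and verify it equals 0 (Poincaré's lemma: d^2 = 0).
d(d omega) = 0

Step 1: d omega = sum_{i<j} (∂f_j/∂x_i - ∂f_i/∂x_j) dx_i ∧ dx_j:
  coeff of dx ∧ dy: x - 2*z
  coeff of dx ∧ dz: 0
  coeff of dy ∧ dz: 2*x + 4*y
Step 2: Apply d again to each 2-form coefficient. The only possible 3-form in R^3 is dx ∧ dy ∧ dz, with coefficient
  ∂(coeff of dy∧dz)/∂x - ∂(coeff of dx∧dz)/∂y + ∂(coeff of dx∧dy)/∂z
  = ∂/∂x (2*x + 4*y) - ∂/∂y (0) + ∂/∂z (x - 2*z).
Each of these terms simplifies to sums of mixed partials that cancel in pairs. The result is 0 (by equality of mixed partials for smooth functions — Schwarz / Clairaut).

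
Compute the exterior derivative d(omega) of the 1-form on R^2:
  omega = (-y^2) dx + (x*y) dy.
d(omega) = (3*y) dx ∧ dy

For a 1-form omega = sum_i f_i dx_i, the exterior derivative is
  d(omega) = sum_{i < j} (∂f_j/∂x_i - ∂f_i/∂x_j) dx_i ∧ dx_j.
  coefficient of dx ∧ dy: ∂f_2/∂x - ∂f_1/∂y = ∂(x*y)/∂x - ∂(-y^2)/∂y = 3*y
Assembling: d(omega) = (3*y) dx ∧ dy.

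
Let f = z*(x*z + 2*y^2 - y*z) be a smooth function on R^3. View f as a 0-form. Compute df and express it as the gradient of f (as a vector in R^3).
df = (z^2) dx + (z*(4*y - z)) dy + (2*x*z + 2*y^2 - 2*y*z) dz; grad f = (z^2, z*(4*y - z), 2*x*z + 2*y^2 - 2*y*z)

For a 0-form f, d f = (∂f/∂x) dx + (∂f/∂y) dy + (∂f/∂z) dz. The components of the vector representation are exactly the entries of grad f in Cartesian coordinates:
  ∂f/∂x = z^2
  ∂f/∂y = z*(4*y - z)
  ∂f/∂z = 2*x*z + 2*y^2 - 2*y*z.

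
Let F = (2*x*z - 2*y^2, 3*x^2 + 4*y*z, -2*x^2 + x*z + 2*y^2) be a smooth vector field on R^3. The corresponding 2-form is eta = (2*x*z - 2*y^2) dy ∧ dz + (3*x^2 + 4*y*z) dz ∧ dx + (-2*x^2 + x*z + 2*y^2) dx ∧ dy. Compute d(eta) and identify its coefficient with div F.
d(eta) = (x + 6*z) dx ∧ dy ∧ dz; div F = x + 6*z

For a 2-form in R^3 of the form above, applying d gives a 3-form with coefficient ∂P/∂x + ∂Q/∂y + ∂R/∂z:
  ∂P/∂x = 2*z
  ∂Q/∂y = 4*z
  ∂R/∂z = x
Sum = x + 6*z, which is exactly div F.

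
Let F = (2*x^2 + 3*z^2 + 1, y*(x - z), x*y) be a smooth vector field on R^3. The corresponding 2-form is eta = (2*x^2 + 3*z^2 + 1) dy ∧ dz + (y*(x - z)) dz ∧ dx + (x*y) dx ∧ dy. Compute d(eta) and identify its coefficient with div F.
d(eta) = (5*x - z) dx ∧ dy ∧ dz; div F = 5*x - z

For a 2-form in R^3 of the form above, applying d gives a 3-form with coefficient ∂P/∂x + ∂Q/∂y + ∂R/∂z:
  ∂P/∂x = 4*x
  ∂Q/∂y = x - z
  ∂R/∂z = 0
Sum = 5*x - z, which is exactly div F.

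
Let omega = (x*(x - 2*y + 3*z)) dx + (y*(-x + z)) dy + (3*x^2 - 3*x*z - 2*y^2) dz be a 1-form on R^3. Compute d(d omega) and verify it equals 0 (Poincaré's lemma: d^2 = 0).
d(d omega) = 0

Step 1: d omega = sum_{i<j} (∂f_j/∂x_i - ∂f_i/∂x_j) dx_i ∧ dx_j:
  coeff of dx ∧ dy: 2*x - y
  coeff of dx ∧ dz: 3*x - 3*z
  coeff of dy ∧ dz: -5*y
Step 2: Apply d again to each 2-form coefficient. The only possible 3-form in R^3 is dx ∧ dy ∧ dz, with coefficient
  ∂(coeff of dy∧dz)/∂x - ∂(coeff of dx∧dz)/∂y + ∂(coeff of dx∧dy)/∂z
  = ∂/∂x (-5*y) - ∂/∂y (3*x - 3*z) + ∂/∂z (2*x - y).
Each of these terms simplifies to sums of mixed partials that cancel in pairs. The result is 0 (by equality of mixed partials for smooth functions — Schwarz / Clairaut).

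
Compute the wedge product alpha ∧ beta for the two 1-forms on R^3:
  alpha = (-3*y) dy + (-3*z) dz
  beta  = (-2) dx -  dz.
alpha ∧ beta = (-6*y) dx ∧ dy + (3*y) dy ∧ dz + (-6*z) dx ∧ dz

Distribute the wedge, using dx_i ∧ dx_j = -dx_j ∧ dx_i and dx_i ∧ dx_i = 0. For each pair (i, j) with i < j, the coefficient of dx_i ∧ dx_j in alpha ∧ beta is (alpha_i * beta_j - alpha_j * beta_i). Collecting: alpha ∧ beta = (-6*y) dx ∧ dy + (3*y) dy ∧ dz + (-6*z) dx ∧ dz.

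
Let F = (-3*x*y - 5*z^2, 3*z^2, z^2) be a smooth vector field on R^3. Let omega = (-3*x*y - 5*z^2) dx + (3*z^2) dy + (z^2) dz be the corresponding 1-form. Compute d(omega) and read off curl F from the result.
d(omega) = (-6*z) dy ∧ dz + (-10*z) dz ∧ dx + (3*x) dx ∧ dy; curl F = (-6*z, -10*z, 3*x)

d omega = sum_{i<j} (∂f_j/∂x_i - ∂f_i/∂x_j) dx_i ∧ dx_j. Under the identification (dy ∧ dz, dz ∧ dx, dx ∧ dy) ↔ (e_x, e_y, e_z), the coefficients are exactly the components of curl F. Compute:
  ∂R/∂y - ∂Q/∂z = (0) - (6*z) = -6*z
  ∂P/∂z - ∂R/∂x = (-10*z) - (0) = -10*z
  ∂Q/∂x - ∂P/∂y = (0) - (-3*x) = 3*x.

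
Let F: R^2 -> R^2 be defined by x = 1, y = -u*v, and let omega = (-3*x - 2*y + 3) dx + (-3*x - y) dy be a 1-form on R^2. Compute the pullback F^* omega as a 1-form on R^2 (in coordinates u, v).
F^* omega = (v*(-u*v + 3)) du + (u*(-u*v + 3)) dv

Using F^*(f dg) = (f ∘ F) d(g ∘ F), substitute each coordinate x_i by F_i(u, v) in f_i, and replace dx_i by d F_i = (∂F_i/∂u) du + (∂F_i/∂v) dv.
  For the x component: f_1(F) = 2*u*v; d F_1 = (0) du + (0) dv
  For the y component: f_2(F) = u*v - 3; d F_2 = (-v) du + (-u) dv
Combining and collecting du, dv coefficients:
  coeff of du: v*(-u*v + 3)
  coeff of dv: u*(-u*v + 3)
F^* omega = (v*(-u*v + 3)) du + (u*(-u*v + 3)) dv.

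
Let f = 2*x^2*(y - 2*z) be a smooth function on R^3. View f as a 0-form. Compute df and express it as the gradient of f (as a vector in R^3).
df = (4*x*(y - 2*z)) dx + (2*x^2) dy + (-4*x^2) dz; grad f = (4*x*(y - 2*z), 2*x^2, -4*x^2)

For a 0-form f, d f = (∂f/∂x) dx + (∂f/∂y) dy + (∂f/∂z) dz. The components of the vector representation are exactly the entries of grad f in Cartesian coordinates:
  ∂f/∂x = 4*x*(y - 2*z)
  ∂f/∂y = 2*x^2
  ∂f/∂z = -4*x^2.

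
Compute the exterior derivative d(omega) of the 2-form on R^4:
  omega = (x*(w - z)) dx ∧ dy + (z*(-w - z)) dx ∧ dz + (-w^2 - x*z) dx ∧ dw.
d(omega) = (-x) dx ∧ dy ∧ dz + (x) dx ∧ dy ∧ dw + (x - z) dx ∧ dz ∧ dw

For a 2-form omega = sum_{i<j} g_{ij} dx_i ∧ dx_j, the exterior derivative is
  d(omega) = sum_{i<j} d(g_{ij}) ∧ dx_i ∧ dx_j = sum_{i<j, k} (∂g_{ij}/∂x_k) dx_k ∧ dx_i ∧ dx_j.
Expand each term, using dx_k ∧ dx_i ∧ dx_j = sgn(permutation) dx_{(a)} ∧ dx_{(b)} ∧ dx_{(c)} with (a < b < c) sorted:
  d(x*(w - z)) includes (∂/∂z)(x*(w - z)) dz = (-x) dz, which multiplied by dx ∧ dy gives (-x) dx ∧ dy ∧ dz
  d(x*(w - z)) includes (∂/∂w)(x*(w - z)) dw = (x) dw, which multiplied by dx ∧ dy gives (x) dx ∧ dy ∧ dw
  d(z*(-w - z)) includes (∂/∂w)(z*(-w - z)) dw = (-z) dw, which multiplied by dx ∧ dz gives (-z) dx ∧ dz ∧ dw
  d(-w^2 - x*z) includes (∂/∂z)(-w^2 - x*z) dz = (-x) dz, which multiplied by dx ∧ dw gives (x) dx ∧ dz ∧ dw
Collecting like 3-forms: d(omega) = (-x) dx ∧ dy ∧ dz + (x) dx ∧ dy ∧ dw + (x - z) dx ∧ dz ∧ dw.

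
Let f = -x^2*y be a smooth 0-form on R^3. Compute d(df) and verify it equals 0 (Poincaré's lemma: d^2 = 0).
d(df) = 0

Step 1: df = sum_i (∂f/∂x_i) dx_i = (-2*x*y) dx + (-x^2) dy + (0) dz.
Step 2: Apply d again. Using the 1-form formula, the coefficient of dx ∧ dy in d(df) is ∂^2 f/∂x ∂y - ∂^2 f/∂y ∂x = (-2*x) - (-2*x) = 0 (equality of mixed partials for smooth f).
Similarly for dx ∧ dz and dy ∧ dz — all coefficients vanish. So d(df) = 0.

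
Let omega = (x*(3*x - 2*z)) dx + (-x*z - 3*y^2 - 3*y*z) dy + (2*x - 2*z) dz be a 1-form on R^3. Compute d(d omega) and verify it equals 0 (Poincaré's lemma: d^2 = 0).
d(d omega) = 0

Step 1: d omega = sum_{i<j} (∂f_j/∂x_i - ∂f_i/∂x_j) dx_i ∧ dx_j:
  coeff of dx ∧ dy: -z
  coeff of dx ∧ dz: 2*x + 2
  coeff of dy ∧ dz: x + 3*y
Step 2: Apply d again to each 2-form coefficient. The only possible 3-form in R^3 is dx ∧ dy ∧ dz, with coefficient
  ∂(coeff of dy∧dz)/∂x - ∂(coeff of dx∧dz)/∂y + ∂(coeff of dx∧dy)/∂z
  = ∂/∂x (x + 3*y) - ∂/∂y (2*x + 2) + ∂/∂z (-z).
Each of these terms simplifies to sums of mixed partials that cancel in pairs. The result is 0 (by equality of mixed partials for smooth functions — Schwarz / Clairaut).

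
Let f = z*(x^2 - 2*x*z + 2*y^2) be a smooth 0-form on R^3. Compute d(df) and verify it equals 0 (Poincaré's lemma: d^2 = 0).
d(df) = 0

Step 1: df = sum_i (∂f/∂x_i) dx_i = (2*z*(x - z)) dx + (4*y*z) dy + (x^2 - 4*x*z + 2*y^2) dz.
Step 2: Apply d again. Using the 1-form formula, the coefficient of dx ∧ dy in d(df) is ∂^2 f/∂x ∂y - ∂^2 f/∂y ∂x = (0) - (0) = 0 (equality of mixed partials for smooth f).
Similarly for dx ∧ dz and dy ∧ dz — all coefficients vanish. So d(df) = 0.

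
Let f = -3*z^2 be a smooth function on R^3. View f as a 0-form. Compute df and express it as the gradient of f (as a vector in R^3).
df = (0) dx + (0) dy + (-6*z) dz; grad f = (0, 0, -6*z)

For a 0-form f, d f = (∂f/∂x) dx + (∂f/∂y) dy + (∂f/∂z) dz. The components of the vector representation are exactly the entries of grad f in Cartesian coordinates:
  ∂f/∂x = 0
  ∂f/∂y = 0
  ∂f/∂z = -6*z.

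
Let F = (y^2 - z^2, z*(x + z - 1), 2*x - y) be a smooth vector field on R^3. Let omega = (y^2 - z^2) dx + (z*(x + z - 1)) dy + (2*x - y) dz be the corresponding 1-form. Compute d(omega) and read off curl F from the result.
d(omega) = (-x - 2*z) dy ∧ dz + (-2*z - 2) dz ∧ dx + (-2*y + z) dx ∧ dy; curl F = (-x - 2*z, -2*z - 2, -2*y + z)

d omega = sum_{i<j} (∂f_j/∂x_i - ∂f_i/∂x_j) dx_i ∧ dx_j. Under the identification (dy ∧ dz, dz ∧ dx, dx ∧ dy) ↔ (e_x, e_y, e_z), the coefficients are exactly the components of curl F. Compute:
  ∂R/∂y - ∂Q/∂z = (-1) - (x + 2*z - 1) = -x - 2*z
  ∂P/∂z - ∂R/∂x = (-2*z) - (2) = -2*z - 2
  ∂Q/∂x - ∂P/∂y = (z) - (2*y) = -2*y + z.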